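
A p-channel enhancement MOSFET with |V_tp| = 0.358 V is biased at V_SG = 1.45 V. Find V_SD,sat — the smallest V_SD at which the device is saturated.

V_SD,sat = 1.09 V

The boundary between triode and saturation is V_SD = V_SG − |V_tp| = V_ov.
V_ov = 1.45 − 0.358 = 1.09 V.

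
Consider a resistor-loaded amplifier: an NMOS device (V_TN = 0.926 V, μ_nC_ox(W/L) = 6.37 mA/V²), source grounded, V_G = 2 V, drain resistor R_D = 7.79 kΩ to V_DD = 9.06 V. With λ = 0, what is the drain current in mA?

V_GS = V_G = 2 V, so V_ov = 2 − 0.926 = 1.07 V.
Assume saturation: I_D = ½ k_n V_ov² = 0.5 × 6.37 × 1.07² = 3.67 mA, giving V_DS = V_DD − I_D R_D = 9.06 − 3.67 × 7.79 = -19.6 V.
But -19.6 V < V_ov = 1.07 V, so the device is actually in triode.
In triode I_D = k_n[V_ov V_DS − ½ V_DS²] and I_D = (V_DD − V_DS)/R_D. Equating: 24.8 V_DS² − 54.29 V_DS + 9.06 = 0, giving V_DS = 0.182 V (the root below V_ov).
I_D = (9.06 − 0.182) / 7.79 = 1.14 mA.

I_D = 1.14 mA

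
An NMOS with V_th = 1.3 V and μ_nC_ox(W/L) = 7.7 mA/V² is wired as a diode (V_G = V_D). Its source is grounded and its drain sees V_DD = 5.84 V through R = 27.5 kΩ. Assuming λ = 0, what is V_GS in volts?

V_GS = 1.50 V

With gate tied to drain, V_GS = V_DS ≥ V_GS − V_th, so the device is in saturation.
KCL at the drain: ½ k_n (V_GS − V_th)² = (V_DD − V_GS)/R.
Let x = V_GS − 1.3. Then 106 x² + x − 4.54 = 0, giving x = 0.202 V (positive root), so V_GS = 1.5 V.
I_D = (V_DD − V_GS)/R = (5.84 − 1.5) / 27.5 = 0.158 mA.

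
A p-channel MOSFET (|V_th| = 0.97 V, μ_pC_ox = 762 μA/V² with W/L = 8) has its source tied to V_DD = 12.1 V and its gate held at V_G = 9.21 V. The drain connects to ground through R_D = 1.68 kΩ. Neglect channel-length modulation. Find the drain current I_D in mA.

I_D = 6.78 mA

V_SG = V_DD − V_G = 12.1 − 9.21 = 2.89 V, so V_ov = 2.89 − 0.97 = 1.92 V.
k_p = μ_pC_ox · (W/L) = 6.096 mA/V².
Assume saturation: I_D = ½ k_p V_ov² = 0.5 × 6.096 × 1.92² = 11.2 mA, giving V_SD = V_DD − I_D R_D = 12.1 − 11.2 × 1.68 = -6.78 V.
But -6.78 V < V_ov = 1.92 V, so the device is actually in triode.
In triode I_D = k_p[V_ov V_SD − ½ V_SD²] and I_D = (V_DD − V_SD)/R_D. Equating: 5.12 V_SD² − 20.66 V_SD + 12.1 = 0, giving V_SD = 0.711 V (the root below V_ov).
I_D = (12.1 − 0.711) / 1.68 = 6.78 mA.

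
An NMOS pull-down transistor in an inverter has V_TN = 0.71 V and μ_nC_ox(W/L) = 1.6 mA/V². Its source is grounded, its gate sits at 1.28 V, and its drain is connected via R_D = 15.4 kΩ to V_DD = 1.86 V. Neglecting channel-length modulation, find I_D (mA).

V_GS = V_G = 1.28 V, so V_ov = 1.28 − 0.71 = 0.57 V.
Assume saturation: I_D = ½ k_n V_ov² = 0.5 × 1.6 × 0.57² = 0.26 mA, giving V_DS = V_DD − I_D R_D = 1.86 − 0.26 × 15.4 = -2.14 V.
But -2.14 V < V_ov = 0.57 V, so the device is actually in triode.
In triode I_D = k_n[V_ov V_DS − ½ V_DS²] and I_D = (V_DD − V_DS)/R_D. Equating: 12.3 V_DS² − 15.04 V_DS + 1.86 = 0, giving V_DS = 0.14 V (the root below V_ov).
I_D = (1.86 − 0.14) / 15.4 = 0.112 mA.

I_D = 0.112 mA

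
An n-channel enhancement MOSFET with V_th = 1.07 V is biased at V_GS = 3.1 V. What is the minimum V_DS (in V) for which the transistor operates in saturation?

V_DS,sat = 2.03 V

The boundary between triode and saturation is V_DS = V_GS − V_th = V_ov.
V_ov = 3.1 − 1.07 = 2.03 V.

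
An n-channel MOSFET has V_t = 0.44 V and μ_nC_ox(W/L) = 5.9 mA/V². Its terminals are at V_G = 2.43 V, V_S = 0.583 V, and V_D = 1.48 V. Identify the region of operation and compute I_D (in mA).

Triode; I_D = 5.07 mA

V_GS = V_G − V_S = 2.43 − 0.583 = 1.85 V; V_DS = V_D − V_S = 1.48 − 0.583 = 0.897 V.
V_ov = V_GS − V_t = 1.85 − 0.44 = 1.41 V.
Since V_DS = 0.897 V < V_ov = 1.41 V, the device is in the triode region.
I_D = k_n [V_ov · V_DS − ½ V_DS²] = 5.9 × [1.41 × 0.897 − 0.5 × 0.897²] = 5.07 mA.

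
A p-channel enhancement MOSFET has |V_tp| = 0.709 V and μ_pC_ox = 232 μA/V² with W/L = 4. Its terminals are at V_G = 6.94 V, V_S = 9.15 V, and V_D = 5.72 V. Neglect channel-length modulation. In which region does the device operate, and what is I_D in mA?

Saturation; I_D = 1.05 mA

V_SG = V_S − V_G = 9.15 − 6.94 = 2.21 V; V_SD = V_S − V_D = 9.15 − 5.72 = 3.43 V.
k_p = μ_pC_ox · (W/L) = 0.928 mA/V².
V_ov = V_SG − |V_tp| = 2.21 − 0.709 = 1.5 V.
Since V_SD = 3.43 V ≥ V_ov = 1.5 V, the device is in saturation.
I_D = ½ k_p V_ov² = 0.5 × 0.928 × 1.5² = 1.05 mA.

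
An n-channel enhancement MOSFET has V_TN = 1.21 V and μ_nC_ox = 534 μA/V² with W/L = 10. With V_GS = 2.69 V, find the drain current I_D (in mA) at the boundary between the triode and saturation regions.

At the boundary V_DS = V_ov = V_GS − V_TN = 2.69 − 1.21 = 1.48 V.
k_n = μ_nC_ox · (W/L) = 5.34 mA/V².
I_D = ½ k_n V_ov² = 0.5 × 5.34 × 1.48² = 5.85 mA.

I_D = 5.85 mA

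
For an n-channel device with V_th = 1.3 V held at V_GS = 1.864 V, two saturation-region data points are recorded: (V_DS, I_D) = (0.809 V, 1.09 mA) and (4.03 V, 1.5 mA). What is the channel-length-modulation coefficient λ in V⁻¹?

With V_GS fixed, I_D ∝ (1 + λ V_DS) in saturation, so I_D2/I_D1 = (1 + λ V_DS2)/(1 + λ V_DS1).
1.5/1.09 = 1.376 = (1 + 4.03 λ)/(1 + 0.809 λ).
Solving: λ (I_D1 V_DS2 − I_D2 V_DS1) = I_D2 − I_D1, so λ = (1.5 − 1.09) / (1.09 × 4.03 − 1.5 × 0.809) = 0.41 / 3.18 = 0.129 V⁻¹.

λ = 0.129 V⁻¹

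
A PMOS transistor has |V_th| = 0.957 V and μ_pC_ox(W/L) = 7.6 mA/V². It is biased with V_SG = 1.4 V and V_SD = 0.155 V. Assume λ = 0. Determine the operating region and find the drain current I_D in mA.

V_ov = V_SG − |V_th| = 1.4 − 0.957 = 0.443 V.
Since V_SD = 0.155 V < V_ov = 0.443 V, the device is in the triode region.
I_D = k_p [V_ov · V_SD − ½ V_SD²] = 7.6 × [0.443 × 0.155 − 0.5 × 0.155²] = 0.431 mA.

Triode; I_D = 0.431 mA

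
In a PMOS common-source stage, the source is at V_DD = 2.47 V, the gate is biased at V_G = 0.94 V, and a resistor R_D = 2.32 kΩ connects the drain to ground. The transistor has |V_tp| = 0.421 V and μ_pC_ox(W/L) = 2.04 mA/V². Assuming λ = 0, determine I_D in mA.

I_D = 0.856 mA

V_SG = V_DD − V_G = 2.47 − 0.94 = 1.53 V, so V_ov = 1.53 − 0.421 = 1.11 V.
Assume saturation: I_D = ½ k_p V_ov² = 0.5 × 2.04 × 1.11² = 1.25 mA, giving V_SD = V_DD − I_D R_D = 2.47 − 1.25 × 2.32 = -0.44 V.
But -0.44 V < V_ov = 1.11 V, so the device is actually in triode.
In triode I_D = k_p[V_ov V_SD − ½ V_SD²] and I_D = (V_DD − V_SD)/R_D. Equating: 2.37 V_SD² − 6.249 V_SD + 2.47 = 0, giving V_SD = 0.484 V (the root below V_ov).
I_D = (2.47 − 0.484) / 2.32 = 0.856 mA.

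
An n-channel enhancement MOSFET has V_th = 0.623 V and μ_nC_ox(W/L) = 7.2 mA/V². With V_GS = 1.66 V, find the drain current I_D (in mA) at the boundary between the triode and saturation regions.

I_D = 3.87 mA

At the boundary V_DS = V_ov = V_GS − V_th = 1.66 − 0.623 = 1.04 V.
I_D = ½ k_n V_ov² = 0.5 × 7.2 × 1.04² = 3.87 mA.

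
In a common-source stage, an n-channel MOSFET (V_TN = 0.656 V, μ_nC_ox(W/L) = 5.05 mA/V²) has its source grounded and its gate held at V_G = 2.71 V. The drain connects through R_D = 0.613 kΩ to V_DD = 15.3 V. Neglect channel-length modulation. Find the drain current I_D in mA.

V_GS = V_G = 2.71 V, so V_ov = 2.71 − 0.656 = 2.05 V.
Assume saturation: I_D = ½ k_n V_ov² = 0.5 × 5.05 × 2.05² = 10.7 mA, giving V_DS = V_DD − I_D R_D = 15.3 − 10.7 × 0.613 = 8.77 V.
V_DS = 8.77 V ≥ V_ov = 2.05 V, confirming saturation.

I_D = 10.7 mA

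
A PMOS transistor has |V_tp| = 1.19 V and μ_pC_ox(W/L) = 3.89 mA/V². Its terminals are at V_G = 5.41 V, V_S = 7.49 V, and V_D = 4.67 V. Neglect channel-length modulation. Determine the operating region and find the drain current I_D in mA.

Saturation; I_D = 1.54 mA

V_SG = V_S − V_G = 7.49 − 5.41 = 2.08 V; V_SD = V_S − V_D = 7.49 − 4.67 = 2.82 V.
V_ov = V_SG − |V_tp| = 2.08 − 1.19 = 0.89 V.
Since V_SD = 2.82 V ≥ V_ov = 0.89 V, the device is in saturation.
I_D = ½ k_p V_ov² = 0.5 × 3.89 × 0.89² = 1.54 mA.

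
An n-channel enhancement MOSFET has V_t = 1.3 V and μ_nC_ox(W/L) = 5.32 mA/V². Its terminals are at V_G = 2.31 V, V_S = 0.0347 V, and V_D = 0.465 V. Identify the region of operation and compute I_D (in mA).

V_GS = V_G − V_S = 2.31 − 0.0347 = 2.28 V; V_DS = V_D − V_S = 0.465 − 0.0347 = 0.43 V.
V_ov = V_GS − V_t = 2.28 − 1.3 = 0.975 V.
Since V_DS = 0.43 V < V_ov = 0.975 V, the device is in the triode region.
I_D = k_n [V_ov · V_DS − ½ V_DS²] = 5.32 × [0.975 × 0.43 − 0.5 × 0.43²] = 1.74 mA.

Triode; I_D = 1.74 mA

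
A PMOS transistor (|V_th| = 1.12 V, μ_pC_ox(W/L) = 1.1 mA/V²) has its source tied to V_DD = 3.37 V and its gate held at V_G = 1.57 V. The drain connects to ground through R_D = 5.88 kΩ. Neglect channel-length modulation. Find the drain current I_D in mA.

V_SG = V_DD − V_G = 3.37 − 1.57 = 1.8 V, so V_ov = 1.8 − 1.12 = 0.68 V.
Assume saturation: I_D = ½ k_p V_ov² = 0.5 × 1.1 × 0.68² = 0.254 mA, giving V_SD = V_DD − I_D R_D = 3.37 − 0.254 × 5.88 = 1.87 V.
V_SD = 1.87 V ≥ V_ov = 0.68 V, confirming saturation.

I_D = 0.254 mA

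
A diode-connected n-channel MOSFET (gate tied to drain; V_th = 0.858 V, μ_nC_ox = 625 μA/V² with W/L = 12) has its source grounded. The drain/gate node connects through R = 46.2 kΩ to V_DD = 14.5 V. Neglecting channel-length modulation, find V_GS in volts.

V_GS = 1.14 V

With gate tied to drain, V_GS = V_DS ≥ V_GS − V_th, so the device is in saturation.
k_n = μ_nC_ox · (W/L) = 7.5 mA/V².
KCL at the drain: ½ k_n (V_GS − V_th)² = (V_DD − V_GS)/R.
Let x = V_GS − 0.858. Then 173 x² + x − 13.64 = 0, giving x = 0.278 V (positive root), so V_GS = 1.14 V.
I_D = (V_DD − V_GS)/R = (14.5 − 1.14) / 46.2 = 0.289 mA.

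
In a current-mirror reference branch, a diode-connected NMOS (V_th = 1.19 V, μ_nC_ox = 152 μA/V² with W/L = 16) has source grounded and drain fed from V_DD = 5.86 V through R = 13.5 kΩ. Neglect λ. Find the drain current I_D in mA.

With gate tied to drain, V_GS = V_DS ≥ V_GS − V_th, so the device is in saturation.
k_n = μ_nC_ox · (W/L) = 2.432 mA/V².
KCL at the drain: ½ k_n (V_GS − V_th)² = (V_DD − V_GS)/R.
Let x = V_GS − 1.19. Then 16.4 x² + x − 4.67 = 0, giving x = 0.504 V (positive root), so V_GS = 1.69 V.
I_D = (V_DD − V_GS)/R = (5.86 − 1.69) / 13.5 = 0.309 mA.

I_D = 0.309 mA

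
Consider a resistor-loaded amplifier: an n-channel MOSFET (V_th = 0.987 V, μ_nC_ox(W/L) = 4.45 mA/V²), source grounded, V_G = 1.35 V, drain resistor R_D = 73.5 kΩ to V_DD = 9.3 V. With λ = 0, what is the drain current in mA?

V_GS = V_G = 1.35 V, so V_ov = 1.35 − 0.987 = 0.363 V.
Assume saturation: I_D = ½ k_n V_ov² = 0.5 × 4.45 × 0.363² = 0.293 mA, giving V_DS = V_DD − I_D R_D = 9.3 − 0.293 × 73.5 = -12.2 V.
But -12.2 V < V_ov = 0.363 V, so the device is actually in triode.
In triode I_D = k_n[V_ov V_DS − ½ V_DS²] and I_D = (V_DD − V_DS)/R_D. Equating: 164 V_DS² − 119.7 V_DS + 9.3 = 0, giving V_DS = 0.0883 V (the root below V_ov).
I_D = (9.3 − 0.0883) / 73.5 = 0.125 mA.

I_D = 0.125 mA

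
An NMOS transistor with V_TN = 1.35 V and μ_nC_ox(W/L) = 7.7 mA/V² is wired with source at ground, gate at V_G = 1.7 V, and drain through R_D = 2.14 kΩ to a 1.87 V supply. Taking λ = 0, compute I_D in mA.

I_D = 0.472 mA

V_GS = V_G = 1.7 V, so V_ov = 1.7 − 1.35 = 0.35 V.
Assume saturation: I_D = ½ k_n V_ov² = 0.5 × 7.7 × 0.35² = 0.472 mA, giving V_DS = V_DD − I_D R_D = 1.87 − 0.472 × 2.14 = 0.861 V.
V_DS = 0.861 V ≥ V_ov = 0.35 V, confirming saturation.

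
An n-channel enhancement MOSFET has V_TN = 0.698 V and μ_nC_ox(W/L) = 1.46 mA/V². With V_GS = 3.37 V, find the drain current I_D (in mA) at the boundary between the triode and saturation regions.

I_D = 5.21 mA

At the boundary V_DS = V_ov = V_GS − V_TN = 3.37 − 0.698 = 2.67 V.
I_D = ½ k_n V_ov² = 0.5 × 1.46 × 2.67² = 5.21 mA.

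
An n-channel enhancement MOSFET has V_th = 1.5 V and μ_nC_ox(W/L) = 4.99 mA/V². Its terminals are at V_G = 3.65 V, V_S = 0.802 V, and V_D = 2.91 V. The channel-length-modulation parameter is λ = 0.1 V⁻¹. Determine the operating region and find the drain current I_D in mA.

Saturation; I_D = 5.49 mA

V_GS = V_G − V_S = 3.65 − 0.802 = 2.85 V; V_DS = V_D − V_S = 2.91 − 0.802 = 2.11 V.
V_ov = V_GS − V_th = 2.85 − 1.5 = 1.35 V.
Since V_DS = 2.11 V ≥ V_ov = 1.35 V, the device is in saturation.
I_D = ½ k_n V_ov² (1 + λ V_DS) = 0.5 × 4.99 × 1.35² × (1 + 0.1 × 2.11) = 5.49 mA.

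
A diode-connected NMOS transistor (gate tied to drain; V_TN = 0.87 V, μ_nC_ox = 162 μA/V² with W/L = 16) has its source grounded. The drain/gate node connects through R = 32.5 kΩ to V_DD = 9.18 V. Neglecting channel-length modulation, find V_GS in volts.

V_GS = 1.30 V

With gate tied to drain, V_GS = V_DS ≥ V_GS − V_TN, so the device is in saturation.
k_n = μ_nC_ox · (W/L) = 2.592 mA/V².
KCL at the drain: ½ k_n (V_GS − V_TN)² = (V_DD − V_GS)/R.
Let x = V_GS − 0.87. Then 42.1 x² + x − 8.31 = 0, giving x = 0.432 V (positive root), so V_GS = 1.3 V.
I_D = (V_DD − V_GS)/R = (9.18 − 1.3) / 32.5 = 0.242 mA.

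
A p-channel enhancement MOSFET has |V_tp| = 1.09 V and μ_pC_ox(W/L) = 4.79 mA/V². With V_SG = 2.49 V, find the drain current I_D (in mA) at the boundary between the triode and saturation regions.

I_D = 4.69 mA

At the boundary V_SD = V_ov = V_SG − |V_tp| = 2.49 − 1.09 = 1.4 V.
I_D = ½ k_p V_ov² = 0.5 × 4.79 × 1.4² = 4.69 mA.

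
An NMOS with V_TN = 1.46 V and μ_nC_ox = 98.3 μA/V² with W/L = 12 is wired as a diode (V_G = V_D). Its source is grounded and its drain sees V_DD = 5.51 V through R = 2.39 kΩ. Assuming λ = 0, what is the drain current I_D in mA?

With gate tied to drain, V_GS = V_DS ≥ V_GS − V_TN, so the device is in saturation.
k_n = μ_nC_ox · (W/L) = 1.18 mA/V².
KCL at the drain: ½ k_n (V_GS − V_TN)² = (V_DD − V_GS)/R.
Let x = V_GS − 1.46. Then 1.41 x² + x − 4.05 = 0, giving x = 1.38 V (positive root), so V_GS = 2.84 V.
I_D = (V_DD − V_GS)/R = (5.51 − 2.84) / 2.39 = 1.12 mA.

I_D = 1.12 mA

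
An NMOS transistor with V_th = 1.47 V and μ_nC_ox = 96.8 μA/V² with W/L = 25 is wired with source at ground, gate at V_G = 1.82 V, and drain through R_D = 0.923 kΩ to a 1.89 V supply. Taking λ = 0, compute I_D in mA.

V_GS = V_G = 1.82 V, so V_ov = 1.82 − 1.47 = 0.35 V.
k_n = μ_nC_ox · (W/L) = 2.42 mA/V².
Assume saturation: I_D = ½ k_n V_ov² = 0.5 × 2.42 × 0.35² = 0.148 mA, giving V_DS = V_DD − I_D R_D = 1.89 − 0.148 × 0.923 = 1.75 V.
V_DS = 1.75 V ≥ V_ov = 0.35 V, confirming saturation.

I_D = 0.148 mA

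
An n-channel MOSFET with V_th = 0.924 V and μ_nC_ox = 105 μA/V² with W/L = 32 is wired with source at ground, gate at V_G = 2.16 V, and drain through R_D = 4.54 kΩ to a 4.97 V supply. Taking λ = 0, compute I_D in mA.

V_GS = V_G = 2.16 V, so V_ov = 2.16 − 0.924 = 1.24 V.
k_n = μ_nC_ox · (W/L) = 3.36 mA/V².
Assume saturation: I_D = ½ k_n V_ov² = 0.5 × 3.36 × 1.24² = 2.57 mA, giving V_DS = V_DD − I_D R_D = 4.97 − 2.57 × 4.54 = -6.68 V.
But -6.68 V < V_ov = 1.24 V, so the device is actually in triode.
In triode I_D = k_n[V_ov V_DS − ½ V_DS²] and I_D = (V_DD − V_DS)/R_D. Equating: 7.63 V_DS² − 19.85 V_DS + 4.97 = 0, giving V_DS = 0.281 V (the root below V_ov).
I_D = (4.97 − 0.281) / 4.54 = 1.03 mA.

I_D = 1.03 mA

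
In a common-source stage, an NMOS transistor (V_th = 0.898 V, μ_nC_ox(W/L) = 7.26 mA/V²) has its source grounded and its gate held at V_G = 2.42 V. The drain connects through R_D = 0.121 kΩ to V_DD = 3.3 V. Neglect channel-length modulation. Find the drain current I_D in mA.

I_D = 8.41 mA

V_GS = V_G = 2.42 V, so V_ov = 2.42 − 0.898 = 1.52 V.
Assume saturation: I_D = ½ k_n V_ov² = 0.5 × 7.26 × 1.52² = 8.41 mA, giving V_DS = V_DD − I_D R_D = 3.3 − 8.41 × 0.121 = 2.28 V.
V_DS = 2.28 V ≥ V_ov = 1.52 V, confirming saturation.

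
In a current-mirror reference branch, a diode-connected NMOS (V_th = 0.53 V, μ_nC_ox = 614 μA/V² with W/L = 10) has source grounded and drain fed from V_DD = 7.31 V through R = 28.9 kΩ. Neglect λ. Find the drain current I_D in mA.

I_D = 0.225 mA

With gate tied to drain, V_GS = V_DS ≥ V_GS − V_th, so the device is in saturation.
k_n = μ_nC_ox · (W/L) = 6.14 mA/V².
KCL at the drain: ½ k_n (V_GS − V_th)² = (V_DD − V_GS)/R.
Let x = V_GS − 0.53. Then 88.7 x² + x − 6.78 = 0, giving x = 0.271 V (positive root), so V_GS = 0.801 V.
I_D = (V_DD − V_GS)/R = (7.31 − 0.801) / 28.9 = 0.225 mA.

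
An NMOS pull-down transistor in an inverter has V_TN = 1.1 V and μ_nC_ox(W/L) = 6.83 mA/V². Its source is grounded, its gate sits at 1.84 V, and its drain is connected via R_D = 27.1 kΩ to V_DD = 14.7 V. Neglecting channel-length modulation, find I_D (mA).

I_D = 0.538 mA

V_GS = V_G = 1.84 V, so V_ov = 1.84 − 1.1 = 0.74 V.
Assume saturation: I_D = ½ k_n V_ov² = 0.5 × 6.83 × 0.74² = 1.87 mA, giving V_DS = V_DD − I_D R_D = 14.7 − 1.87 × 27.1 = -36 V.
But -36 V < V_ov = 0.74 V, so the device is actually in triode.
In triode I_D = k_n[V_ov V_DS − ½ V_DS²] and I_D = (V_DD − V_DS)/R_D. Equating: 92.5 V_DS² − 138 V_DS + 14.7 = 0, giving V_DS = 0.115 V (the root below V_ov).
I_D = (14.7 − 0.115) / 27.1 = 0.538 mA.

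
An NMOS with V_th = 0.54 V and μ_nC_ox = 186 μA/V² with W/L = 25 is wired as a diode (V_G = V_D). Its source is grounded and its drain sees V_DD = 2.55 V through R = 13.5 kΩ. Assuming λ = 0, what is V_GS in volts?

V_GS = 0.778 V

With gate tied to drain, V_GS = V_DS ≥ V_GS − V_th, so the device is in saturation.
k_n = μ_nC_ox · (W/L) = 4.65 mA/V².
KCL at the drain: ½ k_n (V_GS − V_th)² = (V_DD − V_GS)/R.
Let x = V_GS − 0.54. Then 31.4 x² + x − 2.01 = 0, giving x = 0.238 V (positive root), so V_GS = 0.778 V.
I_D = (V_DD − V_GS)/R = (2.55 − 0.778) / 13.5 = 0.131 mA.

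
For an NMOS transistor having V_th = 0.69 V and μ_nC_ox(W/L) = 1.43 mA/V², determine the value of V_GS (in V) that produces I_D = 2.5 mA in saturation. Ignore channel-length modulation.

V_GS = 2.56 V

In saturation I_D = ½ k_n (V_GS − V_th)², so V_GS − V_th = √(2 I_D / k_n) = √(2 × 2.5 / 1.43) = 1.87 V.
V_GS = 0.69 + 1.87 = 2.56 V.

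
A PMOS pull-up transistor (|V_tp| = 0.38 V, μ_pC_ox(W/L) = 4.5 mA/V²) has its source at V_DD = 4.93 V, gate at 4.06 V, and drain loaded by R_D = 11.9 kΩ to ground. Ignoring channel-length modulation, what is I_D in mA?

V_SG = V_DD − V_G = 4.93 − 4.06 = 0.87 V, so V_ov = 0.87 − 0.38 = 0.49 V.
Assume saturation: I_D = ½ k_p V_ov² = 0.5 × 4.5 × 0.49² = 0.54 mA, giving V_SD = V_DD − I_D R_D = 4.93 − 0.54 × 11.9 = -1.5 V.
But -1.5 V < V_ov = 0.49 V, so the device is actually in triode.
In triode I_D = k_p[V_ov V_SD − ½ V_SD²] and I_D = (V_DD − V_SD)/R_D. Equating: 26.8 V_SD² − 27.24 V_SD + 4.93 = 0, giving V_SD = 0.236 V (the root below V_ov).
I_D = (4.93 − 0.236) / 11.9 = 0.394 mA.

I_D = 0.394 mA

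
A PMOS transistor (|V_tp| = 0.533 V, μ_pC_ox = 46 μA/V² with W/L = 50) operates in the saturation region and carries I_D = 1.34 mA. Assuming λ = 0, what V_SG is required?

V_SG = 1.61 V

k_p = μ_pC_ox · (W/L) = 2.3 mA/V².
In saturation I_D = ½ k_p (V_SG − |V_tp|)², so V_SG − |V_tp| = √(2 I_D / k_p) = √(2 × 1.34 / 2.3) = 1.08 V.
V_SG = 0.533 + 1.08 = 1.61 V.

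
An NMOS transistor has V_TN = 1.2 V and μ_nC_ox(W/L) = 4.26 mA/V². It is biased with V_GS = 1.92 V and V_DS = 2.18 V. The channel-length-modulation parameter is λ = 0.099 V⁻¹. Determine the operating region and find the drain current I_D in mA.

V_ov = V_GS − V_TN = 1.92 − 1.2 = 0.72 V.
Since V_DS = 2.18 V ≥ V_ov = 0.72 V, the device is in saturation.
I_D = ½ k_n V_ov² (1 + λ V_DS) = 0.5 × 4.26 × 0.72² × (1 + 0.099 × 2.18) = 1.34 mA.

Saturation; I_D = 1.34 mA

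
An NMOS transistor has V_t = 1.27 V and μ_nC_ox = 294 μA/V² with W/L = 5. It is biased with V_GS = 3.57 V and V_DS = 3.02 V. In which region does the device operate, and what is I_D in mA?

Saturation; I_D = 3.89 mA

k_n = μ_nC_ox · (W/L) = 1.47 mA/V².
V_ov = V_GS − V_t = 3.57 − 1.27 = 2.3 V.
Since V_DS = 3.02 V ≥ V_ov = 2.3 V, the device is in saturation.
I_D = ½ k_n V_ov² = 0.5 × 1.47 × 2.3² = 3.89 mA.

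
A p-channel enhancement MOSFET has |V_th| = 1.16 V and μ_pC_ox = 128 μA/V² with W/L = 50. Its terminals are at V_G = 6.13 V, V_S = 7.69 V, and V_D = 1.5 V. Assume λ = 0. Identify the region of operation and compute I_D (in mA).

Saturation; I_D = 0.512 mA

V_SG = V_S − V_G = 7.69 − 6.13 = 1.56 V; V_SD = V_S − V_D = 7.69 − 1.5 = 6.19 V.
k_p = μ_pC_ox · (W/L) = 6.4 mA/V².
V_ov = V_SG − |V_th| = 1.56 − 1.16 = 0.4 V.
Since V_SD = 6.19 V ≥ V_ov = 0.4 V, the device is in saturation.
I_D = ½ k_p V_ov² = 0.5 × 6.4 × 0.4² = 0.512 mA.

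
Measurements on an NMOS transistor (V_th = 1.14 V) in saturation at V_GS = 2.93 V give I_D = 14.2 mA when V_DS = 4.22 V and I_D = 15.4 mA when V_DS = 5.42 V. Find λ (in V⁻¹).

With V_GS fixed, I_D ∝ (1 + λ V_DS) in saturation, so I_D2/I_D1 = (1 + λ V_DS2)/(1 + λ V_DS1).
15.4/14.2 = 1.085 = (1 + 5.42 λ)/(1 + 4.22 λ).
Solving: λ (I_D1 V_DS2 − I_D2 V_DS1) = I_D2 − I_D1, so λ = (15.4 − 14.2) / (14.2 × 5.42 − 15.4 × 4.22) = 1.2 / 12 = 0.1 V⁻¹.

λ = 0.100 V⁻¹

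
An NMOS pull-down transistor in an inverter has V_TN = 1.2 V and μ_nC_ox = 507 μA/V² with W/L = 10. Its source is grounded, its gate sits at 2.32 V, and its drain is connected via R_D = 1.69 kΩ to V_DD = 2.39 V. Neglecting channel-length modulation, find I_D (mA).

V_GS = V_G = 2.32 V, so V_ov = 2.32 − 1.2 = 1.12 V.
k_n = μ_nC_ox · (W/L) = 5.07 mA/V².
Assume saturation: I_D = ½ k_n V_ov² = 0.5 × 5.07 × 1.12² = 3.18 mA, giving V_DS = V_DD − I_D R_D = 2.39 − 3.18 × 1.69 = -2.98 V.
But -2.98 V < V_ov = 1.12 V, so the device is actually in triode.
In triode I_D = k_n[V_ov V_DS − ½ V_DS²] and I_D = (V_DD − V_DS)/R_D. Equating: 4.28 V_DS² − 10.6 V_DS + 2.39 = 0, giving V_DS = 0.251 V (the root below V_ov).
I_D = (2.39 − 0.251) / 1.69 = 1.27 mA.

I_D = 1.27 mA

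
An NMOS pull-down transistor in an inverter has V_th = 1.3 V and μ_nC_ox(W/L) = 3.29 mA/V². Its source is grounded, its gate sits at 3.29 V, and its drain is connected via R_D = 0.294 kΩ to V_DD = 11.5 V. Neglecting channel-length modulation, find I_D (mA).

V_GS = V_G = 3.29 V, so V_ov = 3.29 − 1.3 = 1.99 V.
Assume saturation: I_D = ½ k_n V_ov² = 0.5 × 3.29 × 1.99² = 6.51 mA, giving V_DS = V_DD − I_D R_D = 11.5 − 6.51 × 0.294 = 9.58 V.
V_DS = 9.58 V ≥ V_ov = 1.99 V, confirming saturation.

I_D = 6.51 mA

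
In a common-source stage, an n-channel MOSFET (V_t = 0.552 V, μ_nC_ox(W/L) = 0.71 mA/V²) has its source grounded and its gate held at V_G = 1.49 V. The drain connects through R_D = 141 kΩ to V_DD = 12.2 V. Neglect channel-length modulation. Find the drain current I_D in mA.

V_GS = V_G = 1.49 V, so V_ov = 1.49 − 0.552 = 0.938 V.
Assume saturation: I_D = ½ k_n V_ov² = 0.5 × 0.71 × 0.938² = 0.312 mA, giving V_DS = V_DD − I_D R_D = 12.2 − 0.312 × 141 = -31.8 V.
But -31.8 V < V_ov = 0.938 V, so the device is actually in triode.
In triode I_D = k_n[V_ov V_DS − ½ V_DS²] and I_D = (V_DD − V_DS)/R_D. Equating: 50.1 V_DS² − 94.9 V_DS + 12.2 = 0, giving V_DS = 0.139 V (the root below V_ov).
I_D = (12.2 − 0.139) / 141 = 0.0855 mA.

I_D = 0.0855 mA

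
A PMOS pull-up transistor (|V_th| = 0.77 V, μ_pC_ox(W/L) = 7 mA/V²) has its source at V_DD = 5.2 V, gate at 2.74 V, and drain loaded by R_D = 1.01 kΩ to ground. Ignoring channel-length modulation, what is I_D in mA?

V_SG = V_DD − V_G = 5.2 − 2.74 = 2.46 V, so V_ov = 2.46 − 0.77 = 1.69 V.
Assume saturation: I_D = ½ k_p V_ov² = 0.5 × 7 × 1.69² = 10 mA, giving V_SD = V_DD − I_D R_D = 5.2 − 10 × 1.01 = -4.9 V.
But -4.9 V < V_ov = 1.69 V, so the device is actually in triode.
In triode I_D = k_p[V_ov V_SD − ½ V_SD²] and I_D = (V_DD − V_SD)/R_D. Equating: 3.54 V_SD² − 12.95 V_SD + 5.2 = 0, giving V_SD = 0.459 V (the root below V_ov).
I_D = (5.2 − 0.459) / 1.01 = 4.69 mA.

I_D = 4.69 mA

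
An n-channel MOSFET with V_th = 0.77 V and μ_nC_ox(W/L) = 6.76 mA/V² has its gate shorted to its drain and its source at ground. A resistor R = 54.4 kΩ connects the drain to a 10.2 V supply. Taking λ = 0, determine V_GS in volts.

V_GS = 0.994 V

With gate tied to drain, V_GS = V_DS ≥ V_GS − V_th, so the device is in saturation.
KCL at the drain: ½ k_n (V_GS − V_th)² = (V_DD − V_GS)/R.
Let x = V_GS − 0.77. Then 184 x² + x − 9.43 = 0, giving x = 0.224 V (positive root), so V_GS = 0.994 V.
I_D = (V_DD − V_GS)/R = (10.2 − 0.994) / 54.4 = 0.169 mA.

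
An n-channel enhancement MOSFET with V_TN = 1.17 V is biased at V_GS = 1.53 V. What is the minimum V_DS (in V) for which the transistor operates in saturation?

The boundary between triode and saturation is V_DS = V_GS − V_TN = V_ov.
V_ov = 1.53 − 1.17 = 0.36 V.

V_DS,sat = 0.360 V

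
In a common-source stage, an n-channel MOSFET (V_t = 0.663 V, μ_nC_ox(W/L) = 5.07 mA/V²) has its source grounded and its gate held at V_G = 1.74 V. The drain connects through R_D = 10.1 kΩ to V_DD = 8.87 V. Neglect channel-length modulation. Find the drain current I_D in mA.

I_D = 0.861 mA

V_GS = V_G = 1.74 V, so V_ov = 1.74 − 0.663 = 1.08 V.
Assume saturation: I_D = ½ k_n V_ov² = 0.5 × 5.07 × 1.08² = 2.94 mA, giving V_DS = V_DD − I_D R_D = 8.87 − 2.94 × 10.1 = -20.8 V.
But -20.8 V < V_ov = 1.08 V, so the device is actually in triode.
In triode I_D = k_n[V_ov V_DS − ½ V_DS²] and I_D = (V_DD − V_DS)/R_D. Equating: 25.6 V_DS² − 56.15 V_DS + 8.87 = 0, giving V_DS = 0.171 V (the root below V_ov).
I_D = (8.87 − 0.171) / 10.1 = 0.861 mA.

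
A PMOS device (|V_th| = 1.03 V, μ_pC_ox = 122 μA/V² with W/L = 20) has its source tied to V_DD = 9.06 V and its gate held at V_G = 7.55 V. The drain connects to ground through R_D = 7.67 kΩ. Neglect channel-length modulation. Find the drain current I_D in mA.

V_SG = V_DD − V_G = 9.06 − 7.55 = 1.51 V, so V_ov = 1.51 − 1.03 = 0.48 V.
k_p = μ_pC_ox · (W/L) = 2.44 mA/V².
Assume saturation: I_D = ½ k_p V_ov² = 0.5 × 2.44 × 0.48² = 0.281 mA, giving V_SD = V_DD − I_D R_D = 9.06 − 0.281 × 7.67 = 6.9 V.
V_SD = 6.9 V ≥ V_ov = 0.48 V, confirming saturation.

I_D = 0.281 mA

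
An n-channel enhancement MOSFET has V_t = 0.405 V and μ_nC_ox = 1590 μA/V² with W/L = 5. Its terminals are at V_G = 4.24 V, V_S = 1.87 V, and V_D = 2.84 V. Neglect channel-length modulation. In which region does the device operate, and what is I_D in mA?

V_GS = V_G − V_S = 4.24 − 1.87 = 2.37 V; V_DS = V_D − V_S = 2.84 − 1.87 = 0.97 V.
k_n = μ_nC_ox · (W/L) = 7.95 mA/V².
V_ov = V_GS − V_t = 2.37 − 0.405 = 1.97 V.
Since V_DS = 0.97 V < V_ov = 1.97 V, the device is in the triode region.
I_D = k_n [V_ov · V_DS − ½ V_DS²] = 7.95 × [1.97 × 0.97 − 0.5 × 0.97²] = 11.4 mA.

Triode; I_D = 11.4 mA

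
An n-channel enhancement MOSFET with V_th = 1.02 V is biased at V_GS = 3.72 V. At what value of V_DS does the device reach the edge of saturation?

V_DS,sat = 2.70 V

The boundary between triode and saturation is V_DS = V_GS − V_th = V_ov.
V_ov = 3.72 − 1.02 = 2.7 V.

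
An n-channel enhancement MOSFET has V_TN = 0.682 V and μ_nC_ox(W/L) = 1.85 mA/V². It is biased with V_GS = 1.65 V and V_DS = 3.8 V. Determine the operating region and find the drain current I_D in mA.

V_ov = V_GS − V_TN = 1.65 − 0.682 = 0.968 V.
Since V_DS = 3.8 V ≥ V_ov = 0.968 V, the device is in saturation.
I_D = ½ k_n V_ov² = 0.5 × 1.85 × 0.968² = 0.867 mA.

Saturation; I_D = 0.867 mA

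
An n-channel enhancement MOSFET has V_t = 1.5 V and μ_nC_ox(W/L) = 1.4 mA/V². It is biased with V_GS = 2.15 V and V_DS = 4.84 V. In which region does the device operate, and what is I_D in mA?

V_ov = V_GS − V_t = 2.15 − 1.5 = 0.65 V.
Since V_DS = 4.84 V ≥ V_ov = 0.65 V, the device is in saturation.
I_D = ½ k_n V_ov² = 0.5 × 1.4 × 0.65² = 0.296 mA.

Saturation; I_D = 0.296 mA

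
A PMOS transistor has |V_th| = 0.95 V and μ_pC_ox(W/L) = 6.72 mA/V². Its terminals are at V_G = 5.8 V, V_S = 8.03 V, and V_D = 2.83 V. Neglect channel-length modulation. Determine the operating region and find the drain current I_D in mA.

V_SG = V_S − V_G = 8.03 − 5.8 = 2.23 V; V_SD = V_S − V_D = 8.03 − 2.83 = 5.2 V.
V_ov = V_SG − |V_th| = 2.23 − 0.95 = 1.28 V.
Since V_SD = 5.2 V ≥ V_ov = 1.28 V, the device is in saturation.
I_D = ½ k_p V_ov² = 0.5 × 6.72 × 1.28² = 5.51 mA.

Saturation; I_D = 5.51 mA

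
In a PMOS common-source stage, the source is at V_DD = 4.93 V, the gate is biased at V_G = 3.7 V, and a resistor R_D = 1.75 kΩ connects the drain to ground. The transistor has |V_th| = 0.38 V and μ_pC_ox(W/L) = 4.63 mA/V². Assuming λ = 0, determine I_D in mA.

I_D = 1.67 mA

V_SG = V_DD − V_G = 4.93 − 3.7 = 1.23 V, so V_ov = 1.23 − 0.38 = 0.85 V.
Assume saturation: I_D = ½ k_p V_ov² = 0.5 × 4.63 × 0.85² = 1.67 mA, giving V_SD = V_DD − I_D R_D = 4.93 − 1.67 × 1.75 = 2 V.
V_SD = 2 V ≥ V_ov = 0.85 V, confirming saturation.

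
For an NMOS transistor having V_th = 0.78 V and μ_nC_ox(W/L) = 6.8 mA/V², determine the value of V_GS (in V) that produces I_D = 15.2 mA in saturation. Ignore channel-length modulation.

In saturation I_D = ½ k_n (V_GS − V_th)², so V_GS − V_th = √(2 I_D / k_n) = √(2 × 15.2 / 6.8) = 2.11 V.
V_GS = 0.78 + 2.11 = 2.89 V.

V_GS = 2.89 V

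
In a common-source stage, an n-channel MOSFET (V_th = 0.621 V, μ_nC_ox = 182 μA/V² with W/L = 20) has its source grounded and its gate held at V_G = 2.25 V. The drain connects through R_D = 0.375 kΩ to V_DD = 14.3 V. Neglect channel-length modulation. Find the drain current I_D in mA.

I_D = 4.83 mA

V_GS = V_G = 2.25 V, so V_ov = 2.25 − 0.621 = 1.63 V.
k_n = μ_nC_ox · (W/L) = 3.64 mA/V².
Assume saturation: I_D = ½ k_n V_ov² = 0.5 × 3.64 × 1.63² = 4.83 mA, giving V_DS = V_DD − I_D R_D = 14.3 − 4.83 × 0.375 = 12.5 V.
V_DS = 12.5 V ≥ V_ov = 1.63 V, confirming saturation.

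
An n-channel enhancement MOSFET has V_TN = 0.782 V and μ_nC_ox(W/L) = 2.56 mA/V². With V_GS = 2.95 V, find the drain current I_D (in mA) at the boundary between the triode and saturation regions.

At the boundary V_DS = V_ov = V_GS − V_TN = 2.95 − 0.782 = 2.17 V.
I_D = ½ k_n V_ov² = 0.5 × 2.56 × 2.17² = 6.02 mA.

I_D = 6.02 mA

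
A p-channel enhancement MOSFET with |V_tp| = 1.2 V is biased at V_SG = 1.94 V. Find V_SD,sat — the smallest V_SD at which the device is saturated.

V_SD,sat = 0.740 V

The boundary between triode and saturation is V_SD = V_SG − |V_tp| = V_ov.
V_ov = 1.94 − 1.2 = 0.74 V.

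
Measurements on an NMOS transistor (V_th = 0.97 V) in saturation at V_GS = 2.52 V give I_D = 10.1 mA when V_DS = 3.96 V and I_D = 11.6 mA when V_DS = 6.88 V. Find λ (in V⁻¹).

With V_GS fixed, I_D ∝ (1 + λ V_DS) in saturation, so I_D2/I_D1 = (1 + λ V_DS2)/(1 + λ V_DS1).
11.6/10.1 = 1.149 = (1 + 6.88 λ)/(1 + 3.96 λ).
Solving: λ (I_D1 V_DS2 − I_D2 V_DS1) = I_D2 − I_D1, so λ = (11.6 − 10.1) / (10.1 × 6.88 − 11.6 × 3.96) = 1.5 / 23.6 = 0.0637 V⁻¹.

λ = 0.0637 V⁻¹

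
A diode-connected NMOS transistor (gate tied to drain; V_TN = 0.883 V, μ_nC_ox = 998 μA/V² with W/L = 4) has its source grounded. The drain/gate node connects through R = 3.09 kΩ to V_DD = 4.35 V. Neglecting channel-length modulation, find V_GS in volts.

V_GS = 1.56 V

With gate tied to drain, V_GS = V_DS ≥ V_GS − V_TN, so the device is in saturation.
k_n = μ_nC_ox · (W/L) = 3.992 mA/V².
KCL at the drain: ½ k_n (V_GS − V_TN)² = (V_DD − V_GS)/R.
Let x = V_GS − 0.883. Then 6.17 x² + x − 3.467 = 0, giving x = 0.673 V (positive root), so V_GS = 1.56 V.
I_D = (V_DD − V_GS)/R = (4.35 − 1.56) / 3.09 = 0.904 mA.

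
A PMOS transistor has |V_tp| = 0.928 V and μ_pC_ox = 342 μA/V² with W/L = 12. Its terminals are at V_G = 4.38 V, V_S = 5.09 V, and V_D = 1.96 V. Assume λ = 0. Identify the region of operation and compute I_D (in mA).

V_SG = V_S − V_G = 5.09 − 4.38 = 0.71 V; V_SD = V_S − V_D = 5.09 − 1.96 = 3.13 V.
V_SG = 0.71 V < |V_tp| = 0.928 V, so the transistor is in cutoff.

Cutoff; I_D = 0 mA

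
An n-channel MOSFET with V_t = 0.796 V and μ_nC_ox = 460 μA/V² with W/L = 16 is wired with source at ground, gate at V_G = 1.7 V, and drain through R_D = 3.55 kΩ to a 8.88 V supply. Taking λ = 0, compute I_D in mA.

V_GS = V_G = 1.7 V, so V_ov = 1.7 − 0.796 = 0.904 V.
k_n = μ_nC_ox · (W/L) = 7.36 mA/V².
Assume saturation: I_D = ½ k_n V_ov² = 0.5 × 7.36 × 0.904² = 3.01 mA, giving V_DS = V_DD − I_D R_D = 8.88 − 3.01 × 3.55 = -1.8 V.
But -1.8 V < V_ov = 0.904 V, so the device is actually in triode.
In triode I_D = k_n[V_ov V_DS − ½ V_DS²] and I_D = (V_DD − V_DS)/R_D. Equating: 13.1 V_DS² − 24.62 V_DS + 8.88 = 0, giving V_DS = 0.486 V (the root below V_ov).
I_D = (8.88 − 0.486) / 3.55 = 2.36 mA.

I_D = 2.36 mA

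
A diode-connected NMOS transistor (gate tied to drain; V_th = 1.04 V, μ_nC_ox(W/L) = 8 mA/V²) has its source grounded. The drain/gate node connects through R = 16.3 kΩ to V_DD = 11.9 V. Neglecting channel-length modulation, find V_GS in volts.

With gate tied to drain, V_GS = V_DS ≥ V_GS − V_th, so the device is in saturation.
KCL at the drain: ½ k_n (V_GS − V_th)² = (V_DD − V_GS)/R.
Let x = V_GS − 1.04. Then 65.2 x² + x − 10.86 = 0, giving x = 0.401 V (positive root), so V_GS = 1.44 V.
I_D = (V_DD − V_GS)/R = (11.9 − 1.44) / 16.3 = 0.642 mA.

V_GS = 1.44 V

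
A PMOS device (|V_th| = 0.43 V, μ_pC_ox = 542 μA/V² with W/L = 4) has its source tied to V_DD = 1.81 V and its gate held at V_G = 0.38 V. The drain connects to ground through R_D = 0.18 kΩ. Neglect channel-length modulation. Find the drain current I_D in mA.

I_D = 1.08 mA

V_SG = V_DD − V_G = 1.81 − 0.38 = 1.43 V, so V_ov = 1.43 − 0.43 = 1 V.
k_p = μ_pC_ox · (W/L) = 2.168 mA/V².
Assume saturation: I_D = ½ k_p V_ov² = 0.5 × 2.168 × 1² = 1.08 mA, giving V_SD = V_DD − I_D R_D = 1.81 − 1.08 × 0.18 = 1.61 V.
V_SD = 1.61 V ≥ V_ov = 1 V, confirming saturation.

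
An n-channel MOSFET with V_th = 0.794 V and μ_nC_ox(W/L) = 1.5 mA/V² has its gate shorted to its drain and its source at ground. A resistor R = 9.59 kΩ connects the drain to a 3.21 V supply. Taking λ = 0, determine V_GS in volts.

With gate tied to drain, V_GS = V_DS ≥ V_GS − V_th, so the device is in saturation.
KCL at the drain: ½ k_n (V_GS − V_th)² = (V_DD − V_GS)/R.
Let x = V_GS − 0.794. Then 7.19 x² + x − 2.416 = 0, giving x = 0.514 V (positive root), so V_GS = 1.31 V.
I_D = (V_DD − V_GS)/R = (3.21 − 1.31) / 9.59 = 0.198 mA.

V_GS = 1.31 V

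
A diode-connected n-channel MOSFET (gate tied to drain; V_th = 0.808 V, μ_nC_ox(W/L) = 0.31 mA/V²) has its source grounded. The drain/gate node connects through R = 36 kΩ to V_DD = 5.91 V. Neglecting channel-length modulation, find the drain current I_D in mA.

With gate tied to drain, V_GS = V_DS ≥ V_GS − V_th, so the device is in saturation.
KCL at the drain: ½ k_n (V_GS − V_th)² = (V_DD − V_GS)/R.
Let x = V_GS − 0.808. Then 5.58 x² + x − 5.102 = 0, giving x = 0.871 V (positive root), so V_GS = 1.68 V.
I_D = (V_DD − V_GS)/R = (5.91 − 1.68) / 36 = 0.118 mA.

I_D = 0.118 mA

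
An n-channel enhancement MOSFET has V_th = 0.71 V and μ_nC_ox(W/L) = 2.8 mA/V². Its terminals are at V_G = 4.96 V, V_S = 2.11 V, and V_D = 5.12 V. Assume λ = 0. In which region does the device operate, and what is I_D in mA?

V_GS = V_G − V_S = 4.96 − 2.11 = 2.85 V; V_DS = V_D − V_S = 5.12 − 2.11 = 3.01 V.
V_ov = V_GS − V_th = 2.85 − 0.71 = 2.14 V.
Since V_DS = 3.01 V ≥ V_ov = 2.14 V, the device is in saturation.
I_D = ½ k_n V_ov² = 0.5 × 2.8 × 2.14² = 6.41 mA.

Saturation; I_D = 6.41 mA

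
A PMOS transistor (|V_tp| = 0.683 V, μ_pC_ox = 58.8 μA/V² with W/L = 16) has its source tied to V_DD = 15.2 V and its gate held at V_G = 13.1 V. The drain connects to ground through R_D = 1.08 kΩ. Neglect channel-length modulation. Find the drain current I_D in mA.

I_D = 0.945 mA

V_SG = V_DD − V_G = 15.2 − 13.1 = 2.1 V, so V_ov = 2.1 − 0.683 = 1.42 V.
k_p = μ_pC_ox · (W/L) = 0.9408 mA/V².
Assume saturation: I_D = ½ k_p V_ov² = 0.5 × 0.9408 × 1.42² = 0.945 mA, giving V_SD = V_DD − I_D R_D = 15.2 − 0.945 × 1.08 = 14.2 V.
V_SD = 14.2 V ≥ V_ov = 1.42 V, confirming saturation.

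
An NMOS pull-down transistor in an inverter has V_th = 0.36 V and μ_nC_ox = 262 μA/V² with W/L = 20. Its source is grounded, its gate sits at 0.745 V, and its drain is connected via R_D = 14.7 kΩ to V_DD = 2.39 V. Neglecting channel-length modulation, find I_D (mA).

V_GS = V_G = 0.745 V, so V_ov = 0.745 − 0.36 = 0.385 V.
k_n = μ_nC_ox · (W/L) = 5.24 mA/V².
Assume saturation: I_D = ½ k_n V_ov² = 0.5 × 5.24 × 0.385² = 0.388 mA, giving V_DS = V_DD − I_D R_D = 2.39 − 0.388 × 14.7 = -3.32 V.
But -3.32 V < V_ov = 0.385 V, so the device is actually in triode.
In triode I_D = k_n[V_ov V_DS − ½ V_DS²] and I_D = (V_DD − V_DS)/R_D. Equating: 38.5 V_DS² − 30.66 V_DS + 2.39 = 0, giving V_DS = 0.0876 V (the root below V_ov).
I_D = (2.39 − 0.0876) / 14.7 = 0.157 mA.

I_D = 0.157 mA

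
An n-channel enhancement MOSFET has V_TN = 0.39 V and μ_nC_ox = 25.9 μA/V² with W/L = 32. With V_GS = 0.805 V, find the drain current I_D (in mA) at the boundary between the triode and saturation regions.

I_D = 0.0714 mA

At the boundary V_DS = V_ov = V_GS − V_TN = 0.805 − 0.39 = 0.415 V.
k_n = μ_nC_ox · (W/L) = 0.8288 mA/V².
I_D = ½ k_n V_ov² = 0.5 × 0.8288 × 0.415² = 0.0714 mA.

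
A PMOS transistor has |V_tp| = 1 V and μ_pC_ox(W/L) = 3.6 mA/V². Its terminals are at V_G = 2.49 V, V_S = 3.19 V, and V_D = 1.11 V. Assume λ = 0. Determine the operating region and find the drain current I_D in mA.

V_SG = V_S − V_G = 3.19 − 2.49 = 0.7 V; V_SD = V_S − V_D = 3.19 − 1.11 = 2.08 V.
V_SG = 0.7 V < |V_tp| = 1 V, so the transistor is in cutoff.

Cutoff; I_D = 0 mA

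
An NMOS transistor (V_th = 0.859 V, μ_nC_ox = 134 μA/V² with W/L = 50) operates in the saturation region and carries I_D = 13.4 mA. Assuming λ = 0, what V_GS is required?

k_n = μ_nC_ox · (W/L) = 6.7 mA/V².
In saturation I_D = ½ k_n (V_GS − V_th)², so V_GS − V_th = √(2 I_D / k_n) = √(2 × 13.4 / 6.7) = 2 V.
V_GS = 0.859 + 2 = 2.86 V.

V_GS = 2.86 V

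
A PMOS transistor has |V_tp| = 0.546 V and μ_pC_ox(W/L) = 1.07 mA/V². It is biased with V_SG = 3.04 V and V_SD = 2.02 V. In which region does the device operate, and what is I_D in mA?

Triode; I_D = 3.21 mA

V_ov = V_SG − |V_tp| = 3.04 − 0.546 = 2.49 V.
Since V_SD = 2.02 V < V_ov = 2.49 V, the device is in the triode region.
I_D = k_p [V_ov · V_SD − ½ V_SD²] = 1.07 × [2.49 × 2.02 − 0.5 × 2.02²] = 3.21 mA.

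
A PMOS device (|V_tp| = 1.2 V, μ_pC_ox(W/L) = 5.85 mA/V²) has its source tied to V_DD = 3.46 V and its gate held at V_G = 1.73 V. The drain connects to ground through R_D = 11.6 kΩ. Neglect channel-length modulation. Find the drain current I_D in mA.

V_SG = V_DD − V_G = 3.46 − 1.73 = 1.73 V, so V_ov = 1.73 − 1.2 = 0.53 V.
Assume saturation: I_D = ½ k_p V_ov² = 0.5 × 5.85 × 0.53² = 0.822 mA, giving V_SD = V_DD − I_D R_D = 3.46 − 0.822 × 11.6 = -6.07 V.
But -6.07 V < V_ov = 0.53 V, so the device is actually in triode.
In triode I_D = k_p[V_ov V_SD − ½ V_SD²] and I_D = (V_DD − V_SD)/R_D. Equating: 33.9 V_SD² − 36.97 V_SD + 3.46 = 0, giving V_SD = 0.103 V (the root below V_ov).
I_D = (3.46 − 0.103) / 11.6 = 0.289 mA.

I_D = 0.289 mA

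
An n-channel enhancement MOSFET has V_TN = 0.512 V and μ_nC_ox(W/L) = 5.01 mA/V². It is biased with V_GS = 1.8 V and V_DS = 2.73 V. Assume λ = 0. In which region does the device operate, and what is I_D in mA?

V_ov = V_GS − V_TN = 1.8 − 0.512 = 1.29 V.
Since V_DS = 2.73 V ≥ V_ov = 1.29 V, the device is in saturation.
I_D = ½ k_n V_ov² = 0.5 × 5.01 × 1.29² = 4.16 mA.

Saturation; I_D = 4.16 mA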